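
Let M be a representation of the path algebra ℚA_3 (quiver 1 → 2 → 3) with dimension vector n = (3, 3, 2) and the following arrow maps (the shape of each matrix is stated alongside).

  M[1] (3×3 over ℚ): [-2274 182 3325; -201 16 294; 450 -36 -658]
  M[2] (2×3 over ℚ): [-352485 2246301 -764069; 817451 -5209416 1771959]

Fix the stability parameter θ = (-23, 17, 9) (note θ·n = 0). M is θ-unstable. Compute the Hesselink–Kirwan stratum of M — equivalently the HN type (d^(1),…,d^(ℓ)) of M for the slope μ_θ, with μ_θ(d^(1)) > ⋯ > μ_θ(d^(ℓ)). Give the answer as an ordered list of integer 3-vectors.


Barcode: M ≅ I[1,1], I[1,3]^2, I[2,2]. HN layers by μ_θ (3 steps, strictly decreasing):
  μ^(1)=17; μ^(2)=13; μ^(3)=-23

((0, 1, 0); (0, 2, 2); (3, 0, 0))


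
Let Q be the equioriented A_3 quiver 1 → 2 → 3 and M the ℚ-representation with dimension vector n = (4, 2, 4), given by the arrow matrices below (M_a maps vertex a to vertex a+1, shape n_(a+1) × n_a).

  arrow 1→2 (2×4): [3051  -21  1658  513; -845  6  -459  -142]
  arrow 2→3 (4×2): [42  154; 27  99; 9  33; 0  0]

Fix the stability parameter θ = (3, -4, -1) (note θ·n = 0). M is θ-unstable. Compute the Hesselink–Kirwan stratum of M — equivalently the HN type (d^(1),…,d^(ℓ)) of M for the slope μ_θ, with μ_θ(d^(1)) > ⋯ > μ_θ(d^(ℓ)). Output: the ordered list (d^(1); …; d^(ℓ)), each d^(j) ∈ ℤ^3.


Interval decomposition of M: I[1,1]^2, I[1,2], I[1,3], I[3,3]^3.
HN type (ℓ=4): μ^(1)=3; μ^(2)=-1/2; μ^(3)=-2/3; μ^(4)=-1

((2, 0, 0); (1, 1, 0); (1, 1, 1); (0, 0, 3))


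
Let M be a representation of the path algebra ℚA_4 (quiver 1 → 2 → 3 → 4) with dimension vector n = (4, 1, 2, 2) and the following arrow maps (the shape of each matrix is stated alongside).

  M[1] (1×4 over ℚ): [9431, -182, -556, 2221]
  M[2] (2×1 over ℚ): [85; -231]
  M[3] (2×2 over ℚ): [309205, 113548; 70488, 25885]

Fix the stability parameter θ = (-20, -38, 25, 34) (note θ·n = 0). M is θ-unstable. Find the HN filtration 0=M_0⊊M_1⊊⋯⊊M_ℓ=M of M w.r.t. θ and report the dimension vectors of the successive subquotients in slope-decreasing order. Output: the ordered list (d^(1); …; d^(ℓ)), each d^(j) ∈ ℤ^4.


Barcode: M ≅ I[1,1]^3, I[1,4], I[3,4]. HN layers by μ_θ (4 steps, strictly decreasing):
  μ^(1)=34; μ^(2)=25; μ^(3)=-20; μ^(4)=-29

((0, 0, 0, 2); (0, 0, 2, 0); (3, 0, 0, 0); (1, 1, 0, 0))


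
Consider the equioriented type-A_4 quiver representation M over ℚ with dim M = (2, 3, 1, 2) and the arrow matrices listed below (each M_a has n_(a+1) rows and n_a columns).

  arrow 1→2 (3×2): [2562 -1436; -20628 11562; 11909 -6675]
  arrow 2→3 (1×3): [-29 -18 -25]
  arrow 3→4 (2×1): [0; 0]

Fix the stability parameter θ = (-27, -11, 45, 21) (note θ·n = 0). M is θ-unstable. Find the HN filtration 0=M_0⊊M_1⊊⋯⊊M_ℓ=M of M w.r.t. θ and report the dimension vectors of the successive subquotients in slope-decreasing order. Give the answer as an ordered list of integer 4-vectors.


Via rank(M_{q-1}∘⋯∘M_p): M ≅ I[1,2], I[1,3], I[2,2], I[4,4]^2.
μ_θ-semistable layers: μ^(1)=45; μ^(2)=21; μ^(3)=-11; μ^(4)=-27

((0, 0, 1, 0); (0, 0, 0, 2); (0, 3, 0, 0); (2, 0, 0, 0))


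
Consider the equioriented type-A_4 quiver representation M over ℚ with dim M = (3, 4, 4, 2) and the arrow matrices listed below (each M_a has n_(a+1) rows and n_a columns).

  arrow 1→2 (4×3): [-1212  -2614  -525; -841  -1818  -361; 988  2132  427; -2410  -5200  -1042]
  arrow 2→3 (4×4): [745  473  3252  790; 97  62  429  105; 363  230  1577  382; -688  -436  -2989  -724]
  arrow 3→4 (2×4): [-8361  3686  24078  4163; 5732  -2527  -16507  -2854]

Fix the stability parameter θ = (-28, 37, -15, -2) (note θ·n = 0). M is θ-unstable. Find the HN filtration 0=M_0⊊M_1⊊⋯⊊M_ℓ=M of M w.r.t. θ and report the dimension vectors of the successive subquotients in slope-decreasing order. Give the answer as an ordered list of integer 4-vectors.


Interval decomposition of M: I[1,3], I[1,4]^2, I[2,3].
HN type (ℓ=3): μ^(1)=11; μ^(2)=20/3; μ^(3)=-28

((0, 2, 2, 0); (0, 2, 2, 2); (3, 0, 0, 0))


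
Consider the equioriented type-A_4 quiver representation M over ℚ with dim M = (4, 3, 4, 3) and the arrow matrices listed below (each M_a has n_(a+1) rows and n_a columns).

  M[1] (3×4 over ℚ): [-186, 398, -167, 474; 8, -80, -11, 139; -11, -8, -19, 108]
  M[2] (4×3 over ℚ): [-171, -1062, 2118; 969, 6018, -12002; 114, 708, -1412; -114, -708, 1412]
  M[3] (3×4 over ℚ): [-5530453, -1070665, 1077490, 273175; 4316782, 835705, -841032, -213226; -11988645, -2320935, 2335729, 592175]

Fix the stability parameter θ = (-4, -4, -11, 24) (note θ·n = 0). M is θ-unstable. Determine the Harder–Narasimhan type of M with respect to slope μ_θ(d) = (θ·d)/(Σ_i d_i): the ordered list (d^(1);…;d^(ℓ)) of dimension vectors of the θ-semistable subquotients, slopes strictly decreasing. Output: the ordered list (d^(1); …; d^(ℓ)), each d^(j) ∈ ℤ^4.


Via rank(M_{q-1}∘⋯∘M_p): M ≅ I[1,1], I[1,2]^2, I[1,4], I[3,3], I[3,4]^2.
μ_θ-semistable layers: μ^(1)=24; μ^(2)=-4; μ^(3)=-19/3; μ^(4)=-11

((0, 0, 0, 3); (3, 2, 0, 0); (1, 1, 1, 0); (0, 0, 3, 0))


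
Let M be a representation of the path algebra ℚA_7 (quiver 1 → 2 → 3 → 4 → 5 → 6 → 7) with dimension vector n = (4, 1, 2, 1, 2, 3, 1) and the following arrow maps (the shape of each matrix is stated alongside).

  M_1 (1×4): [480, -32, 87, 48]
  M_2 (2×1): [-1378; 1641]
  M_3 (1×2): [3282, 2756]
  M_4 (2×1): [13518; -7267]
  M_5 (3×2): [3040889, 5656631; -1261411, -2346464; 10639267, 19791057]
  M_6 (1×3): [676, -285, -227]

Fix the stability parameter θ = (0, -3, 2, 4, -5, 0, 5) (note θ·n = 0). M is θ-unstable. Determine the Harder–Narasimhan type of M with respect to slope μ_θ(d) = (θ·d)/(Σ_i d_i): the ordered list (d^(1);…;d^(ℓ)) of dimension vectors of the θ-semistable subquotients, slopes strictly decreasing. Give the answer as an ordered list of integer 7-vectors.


Barcode: M ≅ I[1,1]^3, I[1,3], I[3,7], I[5,6], I[6,6]. HN layers by μ_θ (6 steps, strictly decreasing):
  μ^(1)=5; μ^(2)=2; μ^(3)=1/4; μ^(4)=0; μ^(5)=-3/2; μ^(6)=-5

((0, 0, 0, 0, 0, 0, 1); (0, 0, 1, 0, 0, 0, 0); (0, 0, 1, 1, 1, 1, 0); (3, 0, 0, 0, 0, 2, 0); (1, 1, 0, 0, 0, 0, 0); (0, 0, 0, 0, 1, 0, 0))


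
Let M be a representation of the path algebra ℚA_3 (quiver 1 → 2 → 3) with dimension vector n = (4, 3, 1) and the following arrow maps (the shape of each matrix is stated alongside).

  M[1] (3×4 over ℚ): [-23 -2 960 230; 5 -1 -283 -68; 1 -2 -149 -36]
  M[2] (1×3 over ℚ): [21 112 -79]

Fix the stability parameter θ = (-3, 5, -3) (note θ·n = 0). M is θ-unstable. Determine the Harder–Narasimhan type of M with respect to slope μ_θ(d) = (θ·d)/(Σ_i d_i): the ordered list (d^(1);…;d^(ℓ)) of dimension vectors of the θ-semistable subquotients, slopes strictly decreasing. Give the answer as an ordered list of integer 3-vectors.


Barcode: M ≅ I[1,1], I[1,2]^2, I[1,3]. HN layers by μ_θ (3 steps, strictly decreasing):
  μ^(1)=5; μ^(2)=1; μ^(3)=-3

((0, 2, 0); (0, 1, 1); (4, 0, 0))


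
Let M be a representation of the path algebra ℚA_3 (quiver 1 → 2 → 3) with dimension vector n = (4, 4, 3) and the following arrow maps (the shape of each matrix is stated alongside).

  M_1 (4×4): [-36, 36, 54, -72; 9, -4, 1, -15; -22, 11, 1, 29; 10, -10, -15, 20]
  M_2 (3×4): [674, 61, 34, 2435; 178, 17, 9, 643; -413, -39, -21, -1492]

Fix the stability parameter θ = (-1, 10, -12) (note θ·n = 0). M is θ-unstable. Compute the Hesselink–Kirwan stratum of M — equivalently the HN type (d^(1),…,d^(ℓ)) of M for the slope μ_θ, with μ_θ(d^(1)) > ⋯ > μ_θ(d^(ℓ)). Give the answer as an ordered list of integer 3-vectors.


Interval decomposition of M: I[1,1], I[1,3]^3, I[2,2].
HN type (ℓ=2): μ^(1)=10; μ^(2)=-1

((0, 1, 0); (4, 3, 3))


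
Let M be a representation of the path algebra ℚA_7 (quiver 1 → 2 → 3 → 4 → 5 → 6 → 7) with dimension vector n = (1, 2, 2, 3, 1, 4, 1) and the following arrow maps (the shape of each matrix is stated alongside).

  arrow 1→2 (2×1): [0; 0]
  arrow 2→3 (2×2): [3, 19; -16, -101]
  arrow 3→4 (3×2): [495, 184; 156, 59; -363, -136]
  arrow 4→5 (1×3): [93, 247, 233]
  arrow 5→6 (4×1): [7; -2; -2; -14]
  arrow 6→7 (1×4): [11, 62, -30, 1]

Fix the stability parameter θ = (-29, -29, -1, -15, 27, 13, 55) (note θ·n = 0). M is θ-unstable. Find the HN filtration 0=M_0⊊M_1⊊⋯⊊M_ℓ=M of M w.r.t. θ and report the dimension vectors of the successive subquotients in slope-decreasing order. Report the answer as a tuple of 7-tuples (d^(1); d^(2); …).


Barcode: M ≅ I[1,1], I[2,4], I[2,7], I[4,4], I[6,6]^3. HN layers by μ_θ (6 steps, strictly decreasing):
  μ^(1)=55; μ^(2)=20; μ^(3)=13; μ^(4)=-8; μ^(5)=-15; μ^(6)=-29

((0, 0, 0, 0, 0, 0, 1); (0, 0, 0, 0, 1, 1, 0); (0, 0, 0, 0, 0, 3, 0); (0, 0, 2, 2, 0, 0, 0); (0, 0, 0, 1, 0, 0, 0); (1, 2, 0, 0, 0, 0, 0))


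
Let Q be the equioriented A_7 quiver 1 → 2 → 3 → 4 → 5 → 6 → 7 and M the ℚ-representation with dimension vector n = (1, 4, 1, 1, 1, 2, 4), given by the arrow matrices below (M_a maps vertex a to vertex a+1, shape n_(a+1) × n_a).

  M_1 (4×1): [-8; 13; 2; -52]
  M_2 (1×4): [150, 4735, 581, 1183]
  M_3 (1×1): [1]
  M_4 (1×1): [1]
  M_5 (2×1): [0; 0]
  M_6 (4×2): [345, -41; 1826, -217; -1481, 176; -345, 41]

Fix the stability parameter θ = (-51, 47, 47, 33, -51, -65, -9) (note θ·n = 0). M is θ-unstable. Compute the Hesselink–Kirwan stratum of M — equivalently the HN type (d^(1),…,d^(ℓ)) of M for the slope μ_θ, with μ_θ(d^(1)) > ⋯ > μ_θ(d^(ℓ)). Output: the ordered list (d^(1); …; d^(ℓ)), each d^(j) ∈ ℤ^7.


Via rank(M_{q-1}∘⋯∘M_p): M ≅ I[1,5], I[2,2]^3, I[6,7]^2, I[7,7]^2.
μ_θ-semistable layers: μ^(1)=47; μ^(2)=19; μ^(3)=-9; μ^(4)=-51; μ^(5)=-65

((0, 3, 0, 0, 0, 0, 0); (0, 1, 1, 1, 1, 0, 0); (0, 0, 0, 0, 0, 0, 4); (1, 0, 0, 0, 0, 0, 0); (0, 0, 0, 0, 0, 2, 0))


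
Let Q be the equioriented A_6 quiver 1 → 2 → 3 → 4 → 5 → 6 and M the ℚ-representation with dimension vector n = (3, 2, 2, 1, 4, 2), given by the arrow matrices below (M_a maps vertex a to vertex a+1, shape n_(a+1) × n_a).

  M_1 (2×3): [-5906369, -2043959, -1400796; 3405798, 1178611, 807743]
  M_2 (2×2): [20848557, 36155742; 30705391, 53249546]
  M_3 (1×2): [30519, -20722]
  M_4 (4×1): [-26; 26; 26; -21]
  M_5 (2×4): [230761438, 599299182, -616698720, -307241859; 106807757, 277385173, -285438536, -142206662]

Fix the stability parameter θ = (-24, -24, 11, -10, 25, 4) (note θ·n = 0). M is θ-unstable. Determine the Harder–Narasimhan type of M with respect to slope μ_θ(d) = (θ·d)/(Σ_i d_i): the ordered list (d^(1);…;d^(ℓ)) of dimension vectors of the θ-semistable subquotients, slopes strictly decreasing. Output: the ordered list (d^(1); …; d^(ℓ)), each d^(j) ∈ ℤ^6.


Barcode: M ≅ I[1,1], I[1,2], I[1,6], I[3,3], I[5,5]^2, I[5,6]. HN layers by μ_θ (5 steps, strictly decreasing):
  μ^(1)=25; μ^(2)=29/2; μ^(3)=11; μ^(4)=1/2; μ^(5)=-24

((0, 0, 0, 0, 2, 0); (0, 0, 0, 0, 2, 2); (0, 0, 1, 0, 0, 0); (0, 0, 1, 1, 0, 0); (3, 2, 0, 0, 0, 0))


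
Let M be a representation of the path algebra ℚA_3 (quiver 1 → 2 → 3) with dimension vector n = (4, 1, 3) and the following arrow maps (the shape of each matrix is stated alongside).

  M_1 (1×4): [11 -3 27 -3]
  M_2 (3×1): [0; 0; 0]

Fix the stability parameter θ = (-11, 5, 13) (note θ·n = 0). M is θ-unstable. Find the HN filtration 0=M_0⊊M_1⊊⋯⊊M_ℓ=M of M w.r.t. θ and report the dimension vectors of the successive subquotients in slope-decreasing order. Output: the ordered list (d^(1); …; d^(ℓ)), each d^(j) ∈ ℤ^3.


Barcode: M ≅ I[1,1]^3, I[1,2], I[3,3]^3. HN layers by μ_θ (3 steps, strictly decreasing):
  μ^(1)=13; μ^(2)=5; μ^(3)=-11

((0, 0, 3); (0, 1, 0); (4, 0, 0))


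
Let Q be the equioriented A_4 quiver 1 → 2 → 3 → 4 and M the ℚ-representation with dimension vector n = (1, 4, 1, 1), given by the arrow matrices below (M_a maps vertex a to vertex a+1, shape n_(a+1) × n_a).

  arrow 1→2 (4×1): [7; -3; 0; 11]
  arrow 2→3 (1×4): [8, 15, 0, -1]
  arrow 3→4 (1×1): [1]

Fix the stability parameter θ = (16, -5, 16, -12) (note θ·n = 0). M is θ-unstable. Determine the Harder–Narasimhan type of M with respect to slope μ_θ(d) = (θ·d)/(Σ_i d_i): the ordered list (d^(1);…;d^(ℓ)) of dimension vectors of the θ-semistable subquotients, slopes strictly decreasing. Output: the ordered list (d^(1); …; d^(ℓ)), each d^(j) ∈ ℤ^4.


Interval decomposition of M: I[1,2], I[2,2]^2, I[2,4].
HN type (ℓ=3): μ^(1)=11/2; μ^(2)=2; μ^(3)=-5

((1, 1, 0, 0); (0, 0, 1, 1); (0, 3, 0, 0))


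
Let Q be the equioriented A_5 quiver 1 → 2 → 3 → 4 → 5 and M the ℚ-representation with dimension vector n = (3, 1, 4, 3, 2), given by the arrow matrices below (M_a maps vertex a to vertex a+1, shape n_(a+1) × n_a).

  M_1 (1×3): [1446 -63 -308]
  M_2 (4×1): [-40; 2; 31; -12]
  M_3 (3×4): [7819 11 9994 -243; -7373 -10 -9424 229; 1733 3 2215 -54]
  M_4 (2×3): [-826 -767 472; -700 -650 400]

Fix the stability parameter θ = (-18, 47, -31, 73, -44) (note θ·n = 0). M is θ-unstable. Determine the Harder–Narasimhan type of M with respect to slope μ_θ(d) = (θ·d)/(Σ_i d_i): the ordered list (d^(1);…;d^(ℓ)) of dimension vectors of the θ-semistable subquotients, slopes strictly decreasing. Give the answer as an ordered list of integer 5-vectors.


Interval decomposition of M: I[1,1]^2, I[1,4], I[3,3], I[3,4], I[3,5], I[5,5].
HN type (ℓ=6): μ^(1)=73; μ^(2)=29/2; μ^(3)=8; μ^(4)=-18; μ^(5)=-31; μ^(6)=-44

((0, 0, 0, 2, 0); (0, 0, 0, 1, 1); (0, 1, 1, 0, 0); (3, 0, 0, 0, 0); (0, 0, 3, 0, 0); (0, 0, 0, 0, 1))


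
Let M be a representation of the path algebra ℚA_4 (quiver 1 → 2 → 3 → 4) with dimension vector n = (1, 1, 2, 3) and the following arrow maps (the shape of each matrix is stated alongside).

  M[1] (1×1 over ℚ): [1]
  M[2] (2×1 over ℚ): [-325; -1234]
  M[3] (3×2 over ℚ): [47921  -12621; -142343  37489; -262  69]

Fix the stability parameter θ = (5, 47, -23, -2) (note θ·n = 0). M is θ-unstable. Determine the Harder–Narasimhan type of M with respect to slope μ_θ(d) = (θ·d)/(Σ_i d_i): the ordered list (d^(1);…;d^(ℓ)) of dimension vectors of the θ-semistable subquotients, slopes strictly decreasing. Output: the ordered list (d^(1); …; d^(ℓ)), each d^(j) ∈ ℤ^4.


Interval decomposition of M: I[1,4], I[3,4], I[4,4].
HN type (ℓ=4): μ^(1)=22/3; μ^(2)=5; μ^(3)=-2; μ^(4)=-23

((0, 1, 1, 1); (1, 0, 0, 0); (0, 0, 0, 2); (0, 0, 1, 0))


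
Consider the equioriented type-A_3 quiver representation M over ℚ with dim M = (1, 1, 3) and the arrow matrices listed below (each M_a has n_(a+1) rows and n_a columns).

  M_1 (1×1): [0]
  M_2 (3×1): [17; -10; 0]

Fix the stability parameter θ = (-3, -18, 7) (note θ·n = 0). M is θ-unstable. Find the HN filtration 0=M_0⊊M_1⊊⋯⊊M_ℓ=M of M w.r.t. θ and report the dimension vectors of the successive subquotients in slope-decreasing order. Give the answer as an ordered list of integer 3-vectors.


Via rank(M_{q-1}∘⋯∘M_p): M ≅ I[1,1], I[2,3], I[3,3]^2.
μ_θ-semistable layers: μ^(1)=7; μ^(2)=-3; μ^(3)=-18

((0, 0, 3); (1, 0, 0); (0, 1, 0))


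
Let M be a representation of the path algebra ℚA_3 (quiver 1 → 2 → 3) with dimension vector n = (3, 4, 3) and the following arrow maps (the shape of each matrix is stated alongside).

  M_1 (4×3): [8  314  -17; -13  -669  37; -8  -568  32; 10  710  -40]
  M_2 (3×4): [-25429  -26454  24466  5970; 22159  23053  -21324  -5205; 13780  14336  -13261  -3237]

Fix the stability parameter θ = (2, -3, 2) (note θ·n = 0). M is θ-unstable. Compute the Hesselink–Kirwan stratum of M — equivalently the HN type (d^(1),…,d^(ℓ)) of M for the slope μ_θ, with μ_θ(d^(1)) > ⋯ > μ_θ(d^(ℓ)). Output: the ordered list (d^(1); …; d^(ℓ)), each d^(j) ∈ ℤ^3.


Interval decomposition of M: I[1,1], I[1,3]^2, I[2,2], I[2,3].
HN type (ℓ=3): μ^(1)=2; μ^(2)=-1/2; μ^(3)=-3

((1, 0, 3); (2, 2, 0); (0, 2, 0))


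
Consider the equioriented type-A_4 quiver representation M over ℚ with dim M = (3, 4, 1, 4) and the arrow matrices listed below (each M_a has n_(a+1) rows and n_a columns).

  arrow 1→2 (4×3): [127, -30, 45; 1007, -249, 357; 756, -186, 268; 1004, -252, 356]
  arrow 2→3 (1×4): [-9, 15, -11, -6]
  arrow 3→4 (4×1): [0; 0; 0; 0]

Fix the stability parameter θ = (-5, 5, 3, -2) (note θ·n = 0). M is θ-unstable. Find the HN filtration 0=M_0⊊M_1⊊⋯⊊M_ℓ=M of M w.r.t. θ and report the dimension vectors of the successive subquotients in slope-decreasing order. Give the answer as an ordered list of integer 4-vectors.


Via rank(M_{q-1}∘⋯∘M_p): M ≅ I[1,1], I[1,2], I[1,3], I[2,2]^2, I[4,4]^4.
μ_θ-semistable layers: μ^(1)=5; μ^(2)=4; μ^(3)=-2; μ^(4)=-5

((0, 3, 0, 0); (0, 1, 1, 0); (0, 0, 0, 4); (3, 0, 0, 0))


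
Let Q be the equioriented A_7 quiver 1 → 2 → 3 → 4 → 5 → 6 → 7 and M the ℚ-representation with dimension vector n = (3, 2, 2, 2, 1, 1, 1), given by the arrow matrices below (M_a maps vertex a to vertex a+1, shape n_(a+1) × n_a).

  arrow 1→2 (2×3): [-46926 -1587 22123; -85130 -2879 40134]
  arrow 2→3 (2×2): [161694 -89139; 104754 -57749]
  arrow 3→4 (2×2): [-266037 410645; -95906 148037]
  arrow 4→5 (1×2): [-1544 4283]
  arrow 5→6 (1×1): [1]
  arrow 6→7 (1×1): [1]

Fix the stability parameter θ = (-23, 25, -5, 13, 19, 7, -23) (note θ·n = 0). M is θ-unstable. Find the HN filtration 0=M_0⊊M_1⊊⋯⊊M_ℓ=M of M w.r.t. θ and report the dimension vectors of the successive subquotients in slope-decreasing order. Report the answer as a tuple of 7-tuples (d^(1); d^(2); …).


Interval decomposition of M: I[1,1], I[1,2], I[1,7], I[3,4].
HN type (ℓ=5): μ^(1)=25; μ^(2)=13; μ^(3)=6; μ^(4)=-5; μ^(5)=-23

((0, 1, 0, 0, 0, 0, 0); (0, 0, 0, 1, 0, 0, 0); (0, 1, 1, 1, 1, 1, 1); (0, 0, 1, 0, 0, 0, 0); (3, 0, 0, 0, 0, 0, 0))


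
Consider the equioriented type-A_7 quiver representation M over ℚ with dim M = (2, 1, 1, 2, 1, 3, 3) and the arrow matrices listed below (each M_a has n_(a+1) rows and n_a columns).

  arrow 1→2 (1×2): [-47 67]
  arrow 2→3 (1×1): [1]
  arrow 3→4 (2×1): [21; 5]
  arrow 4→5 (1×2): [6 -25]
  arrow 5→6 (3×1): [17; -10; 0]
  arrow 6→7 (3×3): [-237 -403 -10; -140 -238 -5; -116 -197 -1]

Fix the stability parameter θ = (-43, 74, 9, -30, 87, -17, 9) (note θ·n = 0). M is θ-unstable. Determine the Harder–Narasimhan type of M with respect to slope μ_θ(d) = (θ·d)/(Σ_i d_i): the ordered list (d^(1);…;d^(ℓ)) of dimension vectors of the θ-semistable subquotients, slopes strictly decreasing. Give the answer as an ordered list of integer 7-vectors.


Interval decomposition of M: I[1,1], I[1,7], I[4,4], I[6,7]^2.
HN type (ℓ=6): μ^(1)=79/3; μ^(2)=53/3; μ^(3)=9; μ^(4)=-17; μ^(5)=-30; μ^(6)=-43

((0, 0, 0, 0, 1, 1, 1); (0, 1, 1, 1, 0, 0, 0); (0, 0, 0, 0, 0, 0, 2); (0, 0, 0, 0, 0, 2, 0); (0, 0, 0, 1, 0, 0, 0); (2, 0, 0, 0, 0, 0, 0))


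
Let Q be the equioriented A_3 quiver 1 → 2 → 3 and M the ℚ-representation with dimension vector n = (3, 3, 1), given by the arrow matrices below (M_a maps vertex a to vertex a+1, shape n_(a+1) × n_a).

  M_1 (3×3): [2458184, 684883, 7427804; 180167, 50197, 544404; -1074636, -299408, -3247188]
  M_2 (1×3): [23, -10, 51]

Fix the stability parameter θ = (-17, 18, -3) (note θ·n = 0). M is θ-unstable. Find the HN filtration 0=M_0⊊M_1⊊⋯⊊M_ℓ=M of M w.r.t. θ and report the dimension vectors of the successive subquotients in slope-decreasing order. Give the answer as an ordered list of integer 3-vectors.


Interval decomposition of M: I[1,2]^2, I[1,3].
HN type (ℓ=3): μ^(1)=18; μ^(2)=15/2; μ^(3)=-17

((0, 2, 0); (0, 1, 1); (3, 0, 0))


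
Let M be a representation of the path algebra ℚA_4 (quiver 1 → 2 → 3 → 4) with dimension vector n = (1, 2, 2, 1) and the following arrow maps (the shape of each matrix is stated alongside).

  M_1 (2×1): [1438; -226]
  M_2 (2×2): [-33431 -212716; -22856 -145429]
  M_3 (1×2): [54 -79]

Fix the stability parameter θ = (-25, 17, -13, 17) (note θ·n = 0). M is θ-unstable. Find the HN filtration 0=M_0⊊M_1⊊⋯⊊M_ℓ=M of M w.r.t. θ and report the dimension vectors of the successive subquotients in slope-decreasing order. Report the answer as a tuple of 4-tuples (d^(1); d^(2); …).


Barcode: M ≅ I[1,4], I[2,3]. HN layers by μ_θ (3 steps, strictly decreasing):
  μ^(1)=17; μ^(2)=2; μ^(3)=-25

((0, 0, 0, 1); (0, 2, 2, 0); (1, 0, 0, 0))


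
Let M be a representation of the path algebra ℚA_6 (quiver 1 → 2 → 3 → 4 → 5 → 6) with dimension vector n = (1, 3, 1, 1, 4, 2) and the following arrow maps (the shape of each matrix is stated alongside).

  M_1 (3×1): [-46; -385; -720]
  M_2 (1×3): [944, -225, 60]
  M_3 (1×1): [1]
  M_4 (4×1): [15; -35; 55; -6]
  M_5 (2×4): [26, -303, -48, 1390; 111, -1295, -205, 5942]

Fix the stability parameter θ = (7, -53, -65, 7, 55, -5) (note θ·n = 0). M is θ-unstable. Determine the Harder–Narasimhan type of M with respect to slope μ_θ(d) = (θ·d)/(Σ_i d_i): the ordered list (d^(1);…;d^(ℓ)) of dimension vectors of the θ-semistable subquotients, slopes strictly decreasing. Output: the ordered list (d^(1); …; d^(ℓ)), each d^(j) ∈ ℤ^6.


Interval decomposition of M: I[1,6], I[2,2]^2, I[5,5]^2, I[5,6].
HN type (ℓ=5): μ^(1)=55; μ^(2)=25; μ^(3)=7; μ^(4)=-37; μ^(5)=-53

((0, 0, 0, 0, 2, 0); (0, 0, 0, 0, 2, 2); (0, 0, 0, 1, 0, 0); (1, 1, 1, 0, 0, 0); (0, 2, 0, 0, 0, 0))


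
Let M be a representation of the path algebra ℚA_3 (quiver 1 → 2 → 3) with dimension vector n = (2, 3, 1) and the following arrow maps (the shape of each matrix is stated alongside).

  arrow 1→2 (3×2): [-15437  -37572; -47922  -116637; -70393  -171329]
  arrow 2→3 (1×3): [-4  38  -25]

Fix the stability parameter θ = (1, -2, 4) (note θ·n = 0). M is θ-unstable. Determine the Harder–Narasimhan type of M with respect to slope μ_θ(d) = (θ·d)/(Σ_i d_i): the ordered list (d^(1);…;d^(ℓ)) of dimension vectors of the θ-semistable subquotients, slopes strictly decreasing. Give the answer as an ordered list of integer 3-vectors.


Via rank(M_{q-1}∘⋯∘M_p): M ≅ I[1,2], I[1,3], I[2,2].
μ_θ-semistable layers: μ^(1)=4; μ^(2)=-1/2; μ^(3)=-2

((0, 0, 1); (2, 2, 0); (0, 1, 0))


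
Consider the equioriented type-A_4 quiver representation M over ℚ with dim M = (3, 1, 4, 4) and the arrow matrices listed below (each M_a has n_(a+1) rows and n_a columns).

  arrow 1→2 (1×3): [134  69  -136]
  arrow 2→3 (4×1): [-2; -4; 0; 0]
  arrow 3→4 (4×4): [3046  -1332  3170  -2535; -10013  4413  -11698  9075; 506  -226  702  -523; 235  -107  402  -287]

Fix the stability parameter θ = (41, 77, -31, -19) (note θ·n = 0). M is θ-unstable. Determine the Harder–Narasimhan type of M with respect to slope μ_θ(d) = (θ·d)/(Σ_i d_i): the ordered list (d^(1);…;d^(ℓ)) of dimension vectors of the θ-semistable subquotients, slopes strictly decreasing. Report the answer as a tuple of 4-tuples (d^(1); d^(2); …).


Interval decomposition of M: I[1,1]^2, I[1,4], I[3,3], I[3,4]^2, I[4,4].
HN type (ℓ=4): μ^(1)=41; μ^(2)=17; μ^(3)=-19; μ^(4)=-31

((2, 0, 0, 0); (1, 1, 1, 1); (0, 0, 0, 3); (0, 0, 3, 0))


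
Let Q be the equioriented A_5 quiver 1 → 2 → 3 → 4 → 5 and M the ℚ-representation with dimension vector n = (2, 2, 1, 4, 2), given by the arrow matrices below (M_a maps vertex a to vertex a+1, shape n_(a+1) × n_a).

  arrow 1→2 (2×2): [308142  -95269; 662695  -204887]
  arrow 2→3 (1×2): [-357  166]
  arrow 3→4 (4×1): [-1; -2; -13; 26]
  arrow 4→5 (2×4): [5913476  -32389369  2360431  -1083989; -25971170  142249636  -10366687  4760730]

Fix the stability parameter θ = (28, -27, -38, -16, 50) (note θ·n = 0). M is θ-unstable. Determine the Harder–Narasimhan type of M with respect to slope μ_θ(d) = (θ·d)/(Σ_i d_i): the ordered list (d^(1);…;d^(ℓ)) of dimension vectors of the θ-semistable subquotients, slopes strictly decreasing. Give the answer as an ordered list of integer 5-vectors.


Via rank(M_{q-1}∘⋯∘M_p): M ≅ I[1,2], I[1,5], I[4,4]^2, I[4,5].
μ_θ-semistable layers: μ^(1)=50; μ^(2)=1/2; μ^(3)=-53/4; μ^(4)=-16

((0, 0, 0, 0, 2); (1, 1, 0, 0, 0); (1, 1, 1, 1, 0); (0, 0, 0, 3, 0))


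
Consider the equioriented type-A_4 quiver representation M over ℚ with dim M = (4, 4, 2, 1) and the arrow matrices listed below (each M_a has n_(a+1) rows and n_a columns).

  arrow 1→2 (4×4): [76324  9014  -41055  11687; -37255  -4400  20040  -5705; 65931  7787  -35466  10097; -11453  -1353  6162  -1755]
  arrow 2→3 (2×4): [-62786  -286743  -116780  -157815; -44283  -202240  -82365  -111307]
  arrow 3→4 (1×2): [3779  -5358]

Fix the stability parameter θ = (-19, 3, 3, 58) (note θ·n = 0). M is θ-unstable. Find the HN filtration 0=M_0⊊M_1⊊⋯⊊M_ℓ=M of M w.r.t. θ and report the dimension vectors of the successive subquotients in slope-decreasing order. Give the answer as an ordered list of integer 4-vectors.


Barcode: M ≅ I[1,1], I[1,2], I[1,3], I[1,4], I[2,2]. HN layers by μ_θ (3 steps, strictly decreasing):
  μ^(1)=58; μ^(2)=3; μ^(3)=-19

((0, 0, 0, 1); (0, 4, 2, 0); (4, 0, 0, 0))


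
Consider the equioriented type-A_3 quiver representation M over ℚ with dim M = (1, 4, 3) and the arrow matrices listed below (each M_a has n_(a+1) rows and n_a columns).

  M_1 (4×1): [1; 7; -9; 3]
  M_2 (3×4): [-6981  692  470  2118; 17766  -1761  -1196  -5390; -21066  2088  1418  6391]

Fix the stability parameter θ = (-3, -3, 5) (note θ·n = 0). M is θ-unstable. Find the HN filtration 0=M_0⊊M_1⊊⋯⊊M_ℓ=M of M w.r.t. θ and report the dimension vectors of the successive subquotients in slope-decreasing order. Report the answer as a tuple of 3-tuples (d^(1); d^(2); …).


Barcode: M ≅ I[1,3], I[2,2], I[2,3]^2. HN layers by μ_θ (2 steps, strictly decreasing):
  μ^(1)=5; μ^(2)=-3

((0, 0, 3); (1, 4, 0))


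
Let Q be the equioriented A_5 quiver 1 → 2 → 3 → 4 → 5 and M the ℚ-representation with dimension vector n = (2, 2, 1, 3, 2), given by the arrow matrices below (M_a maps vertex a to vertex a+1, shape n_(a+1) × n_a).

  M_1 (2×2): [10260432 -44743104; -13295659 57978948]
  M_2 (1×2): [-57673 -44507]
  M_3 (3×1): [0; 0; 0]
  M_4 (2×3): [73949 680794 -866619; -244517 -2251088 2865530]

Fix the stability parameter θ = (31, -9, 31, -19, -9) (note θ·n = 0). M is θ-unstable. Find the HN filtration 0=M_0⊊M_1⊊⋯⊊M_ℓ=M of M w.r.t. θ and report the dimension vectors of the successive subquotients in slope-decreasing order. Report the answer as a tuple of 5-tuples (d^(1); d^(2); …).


Interval decomposition of M: I[1,1], I[1,3], I[2,2], I[4,4], I[4,5]^2.
HN type (ℓ=4): μ^(1)=31; μ^(2)=11; μ^(3)=-9; μ^(4)=-19

((1, 0, 1, 0, 0); (1, 1, 0, 0, 0); (0, 1, 0, 0, 2); (0, 0, 0, 3, 0))


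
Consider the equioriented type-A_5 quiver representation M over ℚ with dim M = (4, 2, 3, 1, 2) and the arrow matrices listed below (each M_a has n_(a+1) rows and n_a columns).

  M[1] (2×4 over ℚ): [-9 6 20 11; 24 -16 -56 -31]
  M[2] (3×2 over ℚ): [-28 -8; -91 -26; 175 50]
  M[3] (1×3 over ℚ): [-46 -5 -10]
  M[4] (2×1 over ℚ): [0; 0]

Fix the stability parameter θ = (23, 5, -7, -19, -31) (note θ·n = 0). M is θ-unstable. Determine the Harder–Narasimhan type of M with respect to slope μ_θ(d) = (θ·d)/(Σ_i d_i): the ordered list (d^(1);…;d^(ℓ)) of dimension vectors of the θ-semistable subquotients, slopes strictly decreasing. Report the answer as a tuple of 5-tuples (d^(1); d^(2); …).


Via rank(M_{q-1}∘⋯∘M_p): M ≅ I[1,1]^2, I[1,2], I[1,4], I[3,3]^2, I[5,5]^2.
μ_θ-semistable layers: μ^(1)=23; μ^(2)=14; μ^(3)=1/2; μ^(4)=-7; μ^(5)=-31

((2, 0, 0, 0, 0); (1, 1, 0, 0, 0); (1, 1, 1, 1, 0); (0, 0, 2, 0, 0); (0, 0, 0, 0, 2))


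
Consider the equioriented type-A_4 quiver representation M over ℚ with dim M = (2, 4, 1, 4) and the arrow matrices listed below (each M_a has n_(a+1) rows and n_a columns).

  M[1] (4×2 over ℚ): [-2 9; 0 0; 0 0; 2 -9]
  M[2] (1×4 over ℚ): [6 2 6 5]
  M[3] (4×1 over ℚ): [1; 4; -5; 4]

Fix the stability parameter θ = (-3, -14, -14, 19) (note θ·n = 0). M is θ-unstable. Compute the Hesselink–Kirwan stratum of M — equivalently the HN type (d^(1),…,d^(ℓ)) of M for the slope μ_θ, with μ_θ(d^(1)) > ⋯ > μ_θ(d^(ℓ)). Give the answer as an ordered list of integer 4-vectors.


Interval decomposition of M: I[1,1], I[1,4], I[2,2]^3, I[4,4]^3.
HN type (ℓ=4): μ^(1)=19; μ^(2)=-3; μ^(3)=-31/3; μ^(4)=-14

((0, 0, 0, 4); (1, 0, 0, 0); (1, 1, 1, 0); (0, 3, 0, 0))


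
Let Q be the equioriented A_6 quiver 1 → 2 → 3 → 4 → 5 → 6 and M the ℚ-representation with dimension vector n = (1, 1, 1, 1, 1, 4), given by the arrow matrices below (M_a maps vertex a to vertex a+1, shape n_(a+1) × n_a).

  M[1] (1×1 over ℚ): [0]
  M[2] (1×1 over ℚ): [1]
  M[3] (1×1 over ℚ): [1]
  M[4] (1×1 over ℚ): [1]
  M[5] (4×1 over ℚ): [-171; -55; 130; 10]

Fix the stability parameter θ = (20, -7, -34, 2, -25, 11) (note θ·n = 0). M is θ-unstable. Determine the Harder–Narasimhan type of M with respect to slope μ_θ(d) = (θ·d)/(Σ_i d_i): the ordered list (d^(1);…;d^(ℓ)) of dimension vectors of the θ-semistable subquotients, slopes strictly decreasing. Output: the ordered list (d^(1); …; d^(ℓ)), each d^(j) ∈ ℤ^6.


Interval decomposition of M: I[1,1], I[2,6], I[6,6]^3.
HN type (ℓ=4): μ^(1)=20; μ^(2)=11; μ^(3)=-23/2; μ^(4)=-41/2

((1, 0, 0, 0, 0, 0); (0, 0, 0, 0, 0, 4); (0, 0, 0, 1, 1, 0); (0, 1, 1, 0, 0, 0))


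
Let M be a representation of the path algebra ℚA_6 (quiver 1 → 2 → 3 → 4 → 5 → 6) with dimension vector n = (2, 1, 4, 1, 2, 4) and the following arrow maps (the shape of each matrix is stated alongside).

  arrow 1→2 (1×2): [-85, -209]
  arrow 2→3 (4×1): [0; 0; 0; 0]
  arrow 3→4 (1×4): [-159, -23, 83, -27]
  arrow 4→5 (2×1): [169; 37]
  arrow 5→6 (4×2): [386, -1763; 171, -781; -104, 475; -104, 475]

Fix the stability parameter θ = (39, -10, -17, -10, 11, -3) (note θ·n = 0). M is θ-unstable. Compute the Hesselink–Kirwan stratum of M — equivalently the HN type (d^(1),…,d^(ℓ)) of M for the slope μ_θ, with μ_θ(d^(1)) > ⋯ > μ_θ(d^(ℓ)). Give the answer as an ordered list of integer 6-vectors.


Via rank(M_{q-1}∘⋯∘M_p): M ≅ I[1,1], I[1,2], I[3,3]^3, I[3,6], I[5,6], I[6,6]^2.
μ_θ-semistable layers: μ^(1)=39; μ^(2)=29/2; μ^(3)=4; μ^(4)=-3; μ^(5)=-10; μ^(6)=-17

((1, 0, 0, 0, 0, 0); (1, 1, 0, 0, 0, 0); (0, 0, 0, 0, 2, 2); (0, 0, 0, 0, 0, 2); (0, 0, 0, 1, 0, 0); (0, 0, 4, 0, 0, 0))


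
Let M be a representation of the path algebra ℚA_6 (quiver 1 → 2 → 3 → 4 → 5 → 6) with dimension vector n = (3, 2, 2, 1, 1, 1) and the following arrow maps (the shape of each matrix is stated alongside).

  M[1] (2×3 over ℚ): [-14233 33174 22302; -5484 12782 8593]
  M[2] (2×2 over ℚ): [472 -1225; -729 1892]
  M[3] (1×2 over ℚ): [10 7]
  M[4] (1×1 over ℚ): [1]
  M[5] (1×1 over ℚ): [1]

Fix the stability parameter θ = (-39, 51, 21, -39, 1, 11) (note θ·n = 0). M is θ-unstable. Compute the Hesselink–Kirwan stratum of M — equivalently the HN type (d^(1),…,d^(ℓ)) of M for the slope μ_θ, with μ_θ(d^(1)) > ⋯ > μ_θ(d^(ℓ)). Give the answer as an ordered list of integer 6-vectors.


Barcode: M ≅ I[1,1], I[1,3], I[1,6]. HN layers by μ_θ (4 steps, strictly decreasing):
  μ^(1)=36; μ^(2)=11; μ^(3)=17/2; μ^(4)=-39

((0, 1, 1, 0, 0, 0); (0, 0, 0, 0, 0, 1); (0, 1, 1, 1, 1, 0); (3, 0, 0, 0, 0, 0))


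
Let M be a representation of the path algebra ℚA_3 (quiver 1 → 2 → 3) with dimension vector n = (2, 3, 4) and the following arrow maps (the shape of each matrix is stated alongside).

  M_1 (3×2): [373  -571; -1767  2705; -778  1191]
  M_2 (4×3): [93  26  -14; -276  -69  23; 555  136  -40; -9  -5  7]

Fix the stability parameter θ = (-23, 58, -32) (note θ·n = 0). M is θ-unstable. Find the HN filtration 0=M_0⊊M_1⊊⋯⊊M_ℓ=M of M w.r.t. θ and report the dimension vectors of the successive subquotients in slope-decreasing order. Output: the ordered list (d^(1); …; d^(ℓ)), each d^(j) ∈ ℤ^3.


Barcode: M ≅ I[1,3]^2, I[2,2], I[3,3]^2. HN layers by μ_θ (4 steps, strictly decreasing):
  μ^(1)=58; μ^(2)=13; μ^(3)=-23; μ^(4)=-32

((0, 1, 0); (0, 2, 2); (2, 0, 0); (0, 0, 2))


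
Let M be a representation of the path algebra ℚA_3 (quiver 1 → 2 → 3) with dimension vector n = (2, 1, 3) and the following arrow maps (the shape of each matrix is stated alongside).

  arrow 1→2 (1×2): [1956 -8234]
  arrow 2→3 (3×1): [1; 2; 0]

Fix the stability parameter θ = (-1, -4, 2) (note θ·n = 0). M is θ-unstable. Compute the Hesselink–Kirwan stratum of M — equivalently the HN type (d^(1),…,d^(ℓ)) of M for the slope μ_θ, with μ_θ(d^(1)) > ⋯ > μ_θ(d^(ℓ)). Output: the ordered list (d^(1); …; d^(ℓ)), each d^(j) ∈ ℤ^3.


Interval decomposition of M: I[1,1], I[1,3], I[3,3]^2.
HN type (ℓ=3): μ^(1)=2; μ^(2)=-1; μ^(3)=-5/2

((0, 0, 3); (1, 0, 0); (1, 1, 0))


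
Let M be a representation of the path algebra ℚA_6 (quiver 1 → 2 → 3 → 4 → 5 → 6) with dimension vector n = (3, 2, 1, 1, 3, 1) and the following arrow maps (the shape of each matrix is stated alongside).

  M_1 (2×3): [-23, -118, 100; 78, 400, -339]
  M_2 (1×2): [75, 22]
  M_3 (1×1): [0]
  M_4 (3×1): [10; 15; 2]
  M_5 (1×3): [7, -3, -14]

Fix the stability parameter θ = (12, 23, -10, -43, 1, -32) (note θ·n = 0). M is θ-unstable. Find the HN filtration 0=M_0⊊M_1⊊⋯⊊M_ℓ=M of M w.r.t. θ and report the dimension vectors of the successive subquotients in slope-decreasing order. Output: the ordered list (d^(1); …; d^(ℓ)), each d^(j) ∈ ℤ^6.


Via rank(M_{q-1}∘⋯∘M_p): M ≅ I[1,1], I[1,2], I[1,3], I[4,6], I[5,5]^2.
μ_θ-semistable layers: μ^(1)=23; μ^(2)=12; μ^(3)=25/3; μ^(4)=1; μ^(5)=-31/2; μ^(6)=-43

((0, 1, 0, 0, 0, 0); (2, 0, 0, 0, 0, 0); (1, 1, 1, 0, 0, 0); (0, 0, 0, 0, 2, 0); (0, 0, 0, 0, 1, 1); (0, 0, 0, 1, 0, 0))


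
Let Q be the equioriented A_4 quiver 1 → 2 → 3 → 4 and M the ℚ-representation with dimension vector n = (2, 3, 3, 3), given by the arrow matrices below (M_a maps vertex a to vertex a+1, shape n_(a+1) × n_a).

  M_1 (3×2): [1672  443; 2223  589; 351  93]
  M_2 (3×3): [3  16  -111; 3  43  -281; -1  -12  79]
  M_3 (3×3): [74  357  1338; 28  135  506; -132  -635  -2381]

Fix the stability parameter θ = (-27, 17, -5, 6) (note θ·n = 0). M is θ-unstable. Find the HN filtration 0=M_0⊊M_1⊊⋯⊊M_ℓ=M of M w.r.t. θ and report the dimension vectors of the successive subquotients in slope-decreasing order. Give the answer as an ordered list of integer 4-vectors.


Via rank(M_{q-1}∘⋯∘M_p): M ≅ I[1,4]^2, I[2,4].
μ_θ-semistable layers: μ^(1)=6; μ^(2)=-27

((0, 3, 3, 3); (2, 0, 0, 0))


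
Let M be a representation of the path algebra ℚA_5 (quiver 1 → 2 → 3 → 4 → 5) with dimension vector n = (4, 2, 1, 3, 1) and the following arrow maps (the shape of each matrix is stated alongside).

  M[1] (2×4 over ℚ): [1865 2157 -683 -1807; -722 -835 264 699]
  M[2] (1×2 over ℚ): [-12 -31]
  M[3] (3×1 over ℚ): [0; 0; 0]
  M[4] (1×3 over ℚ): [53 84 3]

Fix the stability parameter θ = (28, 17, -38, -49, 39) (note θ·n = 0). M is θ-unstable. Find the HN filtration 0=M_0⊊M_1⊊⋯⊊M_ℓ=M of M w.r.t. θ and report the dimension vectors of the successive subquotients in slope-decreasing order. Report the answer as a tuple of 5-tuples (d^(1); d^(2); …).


Via rank(M_{q-1}∘⋯∘M_p): M ≅ I[1,1]^2, I[1,2], I[1,3], I[4,4]^2, I[4,5].
μ_θ-semistable layers: μ^(1)=39; μ^(2)=28; μ^(3)=45/2; μ^(4)=7/3; μ^(5)=-49

((0, 0, 0, 0, 1); (2, 0, 0, 0, 0); (1, 1, 0, 0, 0); (1, 1, 1, 0, 0); (0, 0, 0, 3, 0))


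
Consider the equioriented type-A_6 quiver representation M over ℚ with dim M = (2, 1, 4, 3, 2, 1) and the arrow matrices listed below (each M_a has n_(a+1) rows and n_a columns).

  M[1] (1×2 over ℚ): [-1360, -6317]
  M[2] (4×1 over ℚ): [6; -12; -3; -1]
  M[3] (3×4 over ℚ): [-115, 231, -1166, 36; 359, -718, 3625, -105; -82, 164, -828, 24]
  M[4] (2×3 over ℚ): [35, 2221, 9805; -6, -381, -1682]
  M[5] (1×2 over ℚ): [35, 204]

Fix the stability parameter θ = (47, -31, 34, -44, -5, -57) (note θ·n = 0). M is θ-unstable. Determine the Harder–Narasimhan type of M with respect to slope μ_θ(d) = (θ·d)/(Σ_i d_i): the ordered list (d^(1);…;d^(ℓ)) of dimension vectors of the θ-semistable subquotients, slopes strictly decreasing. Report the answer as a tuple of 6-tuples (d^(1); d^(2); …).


Interval decomposition of M: I[1,1], I[1,3], I[3,4], I[3,5], I[3,6].
HN type (ℓ=5): μ^(1)=47; μ^(2)=34; μ^(3)=8; μ^(4)=-5; μ^(5)=-18

((1, 0, 0, 0, 0, 0); (0, 0, 1, 0, 0, 0); (1, 1, 0, 0, 0, 0); (0, 0, 2, 2, 1, 0); (0, 0, 1, 1, 1, 1))


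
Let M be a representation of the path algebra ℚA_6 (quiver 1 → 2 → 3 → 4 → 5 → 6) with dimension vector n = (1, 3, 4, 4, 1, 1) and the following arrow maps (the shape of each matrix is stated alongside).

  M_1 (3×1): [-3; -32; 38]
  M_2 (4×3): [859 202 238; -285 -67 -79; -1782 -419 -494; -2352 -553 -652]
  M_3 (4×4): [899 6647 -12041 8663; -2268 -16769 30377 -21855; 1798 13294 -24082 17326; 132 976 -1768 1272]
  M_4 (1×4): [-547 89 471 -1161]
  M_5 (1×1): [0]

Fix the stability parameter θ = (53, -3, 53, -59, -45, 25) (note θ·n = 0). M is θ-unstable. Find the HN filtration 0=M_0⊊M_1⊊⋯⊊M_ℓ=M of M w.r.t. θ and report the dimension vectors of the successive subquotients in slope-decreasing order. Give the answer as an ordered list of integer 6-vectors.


Interval decomposition of M: I[1,5], I[2,3], I[2,4], I[3,3], I[4,4]^2, I[6,6].
HN type (ℓ=5): μ^(1)=53; μ^(2)=25; μ^(3)=-1/5; μ^(4)=-3; μ^(5)=-59

((0, 0, 2, 0, 0, 0); (0, 0, 0, 0, 0, 1); (1, 1, 1, 1, 1, 0); (0, 2, 1, 1, 0, 0); (0, 0, 0, 2, 0, 0))


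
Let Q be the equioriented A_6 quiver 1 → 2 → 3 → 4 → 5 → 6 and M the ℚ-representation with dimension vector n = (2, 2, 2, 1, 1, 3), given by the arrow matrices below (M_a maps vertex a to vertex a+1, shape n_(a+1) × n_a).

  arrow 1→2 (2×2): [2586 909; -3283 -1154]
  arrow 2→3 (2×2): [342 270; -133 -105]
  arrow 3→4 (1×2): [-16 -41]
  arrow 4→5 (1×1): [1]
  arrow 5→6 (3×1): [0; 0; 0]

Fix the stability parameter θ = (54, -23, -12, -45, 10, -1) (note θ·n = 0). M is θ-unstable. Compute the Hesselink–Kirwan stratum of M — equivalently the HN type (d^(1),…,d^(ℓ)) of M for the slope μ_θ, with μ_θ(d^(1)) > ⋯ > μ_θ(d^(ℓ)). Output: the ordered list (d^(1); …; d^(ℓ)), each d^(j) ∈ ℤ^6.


Barcode: M ≅ I[1,2], I[1,5], I[3,3], I[6,6]^3. HN layers by μ_θ (5 steps, strictly decreasing):
  μ^(1)=31/2; μ^(2)=10; μ^(3)=-1; μ^(4)=-13/2; μ^(5)=-12

((1, 1, 0, 0, 0, 0); (0, 0, 0, 0, 1, 0); (0, 0, 0, 0, 0, 3); (1, 1, 1, 1, 0, 0); (0, 0, 1, 0, 0, 0))


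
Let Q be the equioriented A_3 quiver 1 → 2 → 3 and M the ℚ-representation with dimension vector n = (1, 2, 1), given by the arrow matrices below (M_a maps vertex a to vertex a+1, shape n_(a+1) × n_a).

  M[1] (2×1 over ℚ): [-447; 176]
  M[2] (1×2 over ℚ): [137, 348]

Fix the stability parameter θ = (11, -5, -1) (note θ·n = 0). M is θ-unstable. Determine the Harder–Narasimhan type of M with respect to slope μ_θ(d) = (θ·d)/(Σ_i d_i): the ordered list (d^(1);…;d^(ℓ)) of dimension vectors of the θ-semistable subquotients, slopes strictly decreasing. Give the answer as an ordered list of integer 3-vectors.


Via rank(M_{q-1}∘⋯∘M_p): M ≅ I[1,3], I[2,2].
μ_θ-semistable layers: μ^(1)=5/3; μ^(2)=-5

((1, 1, 1); (0, 1, 0))


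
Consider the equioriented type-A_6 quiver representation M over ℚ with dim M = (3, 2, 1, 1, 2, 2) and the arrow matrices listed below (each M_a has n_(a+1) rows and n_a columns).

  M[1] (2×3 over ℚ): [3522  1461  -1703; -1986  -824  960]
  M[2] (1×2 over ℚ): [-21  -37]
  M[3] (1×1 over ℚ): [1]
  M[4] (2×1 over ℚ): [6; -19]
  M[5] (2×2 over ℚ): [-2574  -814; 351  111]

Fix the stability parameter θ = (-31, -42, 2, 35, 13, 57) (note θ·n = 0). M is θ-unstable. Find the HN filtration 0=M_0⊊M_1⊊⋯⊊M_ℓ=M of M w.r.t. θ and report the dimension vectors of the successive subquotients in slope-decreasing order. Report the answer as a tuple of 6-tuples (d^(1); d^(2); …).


Interval decomposition of M: I[1,1], I[1,2], I[1,6], I[5,5], I[6,6].
HN type (ℓ=6): μ^(1)=57; μ^(2)=24; μ^(3)=13; μ^(4)=2; μ^(5)=-31; μ^(6)=-73/2

((0, 0, 0, 0, 0, 2); (0, 0, 0, 1, 1, 0); (0, 0, 0, 0, 1, 0); (0, 0, 1, 0, 0, 0); (1, 0, 0, 0, 0, 0); (2, 2, 0, 0, 0, 0))
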